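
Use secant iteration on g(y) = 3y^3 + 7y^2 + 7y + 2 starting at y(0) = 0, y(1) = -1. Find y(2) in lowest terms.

-2/3

g(0) = 2, g(-1) = -1. y(2) = (-1) - (-1)·((-1) - 0)/((-1) - 2) = -2/3.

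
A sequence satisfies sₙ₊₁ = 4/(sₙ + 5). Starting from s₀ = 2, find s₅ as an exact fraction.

5084/7247

s₁ = 4/(2 + 5) = 4/7.
s₂ = 4/(4/7 + 5) = 28/39.
s₃ = 4/(28/39 + 5) = 156/223.
s₄ = 4/(156/223 + 5) = 892/1271.
s₅ = 4/(892/1271 + 5) = 5084/7247.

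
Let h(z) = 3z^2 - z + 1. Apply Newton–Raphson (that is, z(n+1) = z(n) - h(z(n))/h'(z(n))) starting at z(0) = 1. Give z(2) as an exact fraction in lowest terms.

-13/35

h'(z) = 6z - 1.
h(1) = 3, h'(1) = 5, so z(1) = 1 - 3/5 = 2/5.
h(2/5) = 27/25, h'(2/5) = 7/5, so z(2) = (2/5) - (27/25)/(7/5) = -13/35.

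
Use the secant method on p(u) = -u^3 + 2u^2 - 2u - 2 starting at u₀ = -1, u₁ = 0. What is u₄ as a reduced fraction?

p(-1) = 3, p(0) = -2. u₂ = 0 - (-2)·(0 - (-1))/((-2) - 3) = -2/5.
p(0) = -2, p(-2/5) = -102/125. u₃ = (-2/5) - (-102/125)·((-2/5) - 0)/((-102/125) - (-2)) = -25/37.
p(-2/5) = -102/125, p(-25/37) = 29019/50653. u₄ = (-25/37) - (29019/50653)·((-25/37) - (-2/5))/((29019/50653) - (-102/125)) = -1900/3381.

-1900/3381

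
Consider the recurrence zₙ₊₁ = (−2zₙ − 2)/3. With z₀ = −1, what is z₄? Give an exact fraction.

z₁ = (−2·(−1) − 2)/3 = 0.
z₂ = (−2·0 − 2)/3 = −2/3.
z₃ = (−2·(−2/3) − 2)/3 = −2/9.
z₄ = (−2·(−2/9) − 2)/3 = −14/27.

−14/27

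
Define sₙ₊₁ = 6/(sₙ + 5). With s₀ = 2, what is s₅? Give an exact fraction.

8886/8887

s₁ = 6/(2 + 5) = 6/7.
s₂ = 6/(6/7 + 5) = 42/41.
s₃ = 6/(42/41 + 5) = 246/247.
s₄ = 6/(246/247 + 5) = 1482/1481.
s₅ = 6/(1482/1481 + 5) = 8886/8887.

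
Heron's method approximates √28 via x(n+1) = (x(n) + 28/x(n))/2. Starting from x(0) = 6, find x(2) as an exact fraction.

127/24

x(1) = (6 + 28/6)/2 = 16/3.
x(2) = (16/3 + 28/(16/3))/2 = 127/24.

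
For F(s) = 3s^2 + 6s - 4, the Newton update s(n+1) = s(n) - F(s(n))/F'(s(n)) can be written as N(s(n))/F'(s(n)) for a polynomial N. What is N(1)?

7

F'(s) = 6s + 6.
N(s) = s·F'(s) - F(s) = s·(6s + 6) - (3s^2 + 6s - 4) = 3s^2 + 4.
N(1) = 7.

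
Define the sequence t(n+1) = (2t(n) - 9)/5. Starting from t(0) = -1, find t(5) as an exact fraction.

-9311/3125

t(1) = (2·(-1) - 9)/5 = -11/5.
t(2) = (2·(-11/5) - 9)/5 = -67/25.
t(3) = (2·(-67/25) - 9)/5 = -359/125.
t(4) = (2·(-359/125) - 9)/5 = -1843/625.
t(5) = (2·(-1843/625) - 9)/5 = -9311/3125.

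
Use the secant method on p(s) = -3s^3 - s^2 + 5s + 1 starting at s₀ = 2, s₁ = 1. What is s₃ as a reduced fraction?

1640/1279

p(2) = -17, p(1) = 2. s₂ = 1 - 2·(1 - 2)/(2 - (-17)) = 21/19.
p(1) = 2, p(21/19) = 8602/6859. s₃ = (21/19) - (8602/6859)·((21/19) - 1)/((8602/6859) - 2) = 1640/1279.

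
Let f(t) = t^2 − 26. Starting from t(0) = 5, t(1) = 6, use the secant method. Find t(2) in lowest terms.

f(5) = −1, f(6) = 10. t(2) = 6 − 10·(6 − 5)/(10 − (−1)) = 56/11.

56/11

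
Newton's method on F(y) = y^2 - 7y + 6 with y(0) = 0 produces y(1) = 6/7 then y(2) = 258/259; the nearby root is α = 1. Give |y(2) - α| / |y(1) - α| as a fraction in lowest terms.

1/37

y(1) - α = 6/7 - 1 = -1/7, so |y(1) - α| = 1/7.
y(2) - α = 258/259 - 1 = -1/259, so |y(2) - α| = 1/259.
Ratio = (1/259) / (1/7) = 1/37.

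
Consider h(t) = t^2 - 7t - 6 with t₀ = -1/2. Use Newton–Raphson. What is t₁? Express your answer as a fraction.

-25/32

h'(t) = 2t - 7.
h(-1/2) = -9/4, h'(-1/2) = -8, so t₁ = (-1/2) - (-9/4)/(-8) = -25/32.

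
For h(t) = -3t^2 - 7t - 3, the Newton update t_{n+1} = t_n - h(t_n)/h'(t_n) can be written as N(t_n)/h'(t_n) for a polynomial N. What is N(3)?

h'(t) = -6t - 7.
N(t) = t·h'(t) - h(t) = t·(-6t - 7) - (-3t^2 - 7t - 3) = -3t^2 + 3.
N(3) = -24.

-24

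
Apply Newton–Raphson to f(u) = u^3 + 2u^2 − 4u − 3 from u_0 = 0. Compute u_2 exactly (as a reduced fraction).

−21/34

f'(u) = 3u^2 + 4u − 4.
f(0) = −3, f'(0) = −4, so u_1 = 0 − (−3)/(−4) = −3/4.
f(−3/4) = 45/64, f'(−3/4) = −85/16, so u_2 = (−3/4) − (45/64)/(−85/16) = −21/34.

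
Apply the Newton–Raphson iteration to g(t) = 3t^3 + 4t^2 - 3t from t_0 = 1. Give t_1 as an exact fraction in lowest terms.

5/7

g'(t) = 9t^2 + 8t - 3.
g(1) = 4, g'(1) = 14, so t_1 = 1 - 4/14 = 5/7.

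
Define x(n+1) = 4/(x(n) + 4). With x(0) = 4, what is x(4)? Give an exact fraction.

44/53

x(1) = 4/(4 + 4) = 1/2.
x(2) = 4/(1/2 + 4) = 8/9.
x(3) = 4/(8/9 + 4) = 9/11.
x(4) = 4/(9/11 + 4) = 44/53.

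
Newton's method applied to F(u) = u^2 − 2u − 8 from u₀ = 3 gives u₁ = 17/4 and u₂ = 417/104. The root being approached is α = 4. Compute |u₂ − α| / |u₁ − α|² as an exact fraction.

u₁ − α = 17/4 − 4 = 1/4, so |u₁ − α| = 1/4.
u₂ − α = 417/104 − 4 = 1/104, so |u₂ − α| = 1/104.
|u₁ − α|² = 1/16.
Ratio = (1/104) / (1/16) = 2/13.

2/13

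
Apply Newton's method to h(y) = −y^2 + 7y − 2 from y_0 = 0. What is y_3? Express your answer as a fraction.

h'(y) = −2y + 7.
h(0) = −2, h'(0) = 7, so y_1 = 0 − (−2)/7 = 2/7.
h(2/7) = −4/49, h'(2/7) = 45/7, so y_2 = (2/7) − (−4/49)/(45/7) = 94/315.
h(94/315) = −16/99225, h'(94/315) = 2017/315, so y_3 = (94/315) − (−16/99225)/(2017/315) = 189614/635355.

189614/635355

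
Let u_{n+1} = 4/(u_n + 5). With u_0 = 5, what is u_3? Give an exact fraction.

u_1 = 4/(5 + 5) = 2/5.
u_2 = 4/(2/5 + 5) = 20/27.
u_3 = 4/(20/27 + 5) = 108/155.

108/155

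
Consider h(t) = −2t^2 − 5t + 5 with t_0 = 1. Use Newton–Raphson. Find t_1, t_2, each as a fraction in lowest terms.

t_1 = 7/9, t_2 = 503/657

h'(t) = −4t − 5.
h(1) = −2, h'(1) = −9, so t_1 = 1 − (−2)/(−9) = 7/9.
h(7/9) = −8/81, h'(7/9) = −73/9, so t_2 = (7/9) − (−8/81)/(−73/9) = 503/657.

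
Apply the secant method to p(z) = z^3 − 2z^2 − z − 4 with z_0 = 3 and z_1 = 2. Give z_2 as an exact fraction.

p(3) = 2, p(2) = −6. z_2 = 2 − (−6)·(2 − 3)/((−6) − 2) = 11/4.

11/4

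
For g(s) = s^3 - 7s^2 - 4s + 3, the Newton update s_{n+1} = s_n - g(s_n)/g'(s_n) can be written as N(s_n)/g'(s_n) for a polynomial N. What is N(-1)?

g'(s) = 3s^2 - 14s - 4.
N(s) = s·g'(s) - g(s) = s·(3s^2 - 14s - 4) - (s^3 - 7s^2 - 4s + 3) = 2s^3 - 7s^2 - 3.
N(-1) = -12.

-12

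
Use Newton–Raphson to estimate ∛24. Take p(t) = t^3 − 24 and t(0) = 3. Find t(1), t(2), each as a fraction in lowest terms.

t(1) = 26/9, t(2) = 13162/4563

p'(t) = 3t^2.
p(3) = 3, p'(3) = 27, so t(1) = 3 − 3/27 = 26/9.
p(26/9) = 80/729, p'(26/9) = 676/27, so t(2) = (26/9) − (80/729)/(676/27) = 13162/4563.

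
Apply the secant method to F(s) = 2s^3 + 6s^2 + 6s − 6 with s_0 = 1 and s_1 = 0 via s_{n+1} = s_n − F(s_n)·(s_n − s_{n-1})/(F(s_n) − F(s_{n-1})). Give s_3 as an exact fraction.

F(1) = 8, F(0) = −6. s_2 = 0 − (−6)·(0 − 1)/((−6) − 8) = 3/7.
F(0) = −6, F(3/7) = −744/343. s_3 = (3/7) − (−744/343)·((3/7) − 0)/((−744/343) − (−6)) = 49/73.

49/73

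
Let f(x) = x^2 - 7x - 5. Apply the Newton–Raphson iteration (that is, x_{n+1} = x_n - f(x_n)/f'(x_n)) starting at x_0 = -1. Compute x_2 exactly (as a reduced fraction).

-49/75

f'(x) = 2x - 7.
f(-1) = 3, f'(-1) = -9, so x_1 = (-1) - 3/(-9) = -2/3.
f(-2/3) = 1/9, f'(-2/3) = -25/3, so x_2 = (-2/3) - (1/9)/(-25/3) = -49/75.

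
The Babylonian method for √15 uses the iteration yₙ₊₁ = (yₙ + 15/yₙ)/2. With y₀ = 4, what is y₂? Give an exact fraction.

y₁ = (4 + 15/4)/2 = 31/8.
y₂ = (31/8 + 15/(31/8))/2 = 1921/496.

1921/496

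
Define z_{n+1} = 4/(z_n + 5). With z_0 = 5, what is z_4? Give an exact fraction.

620/883

z_1 = 4/(5 + 5) = 2/5.
z_2 = 4/(2/5 + 5) = 20/27.
z_3 = 4/(20/27 + 5) = 108/155.
z_4 = 4/(108/155 + 5) = 620/883.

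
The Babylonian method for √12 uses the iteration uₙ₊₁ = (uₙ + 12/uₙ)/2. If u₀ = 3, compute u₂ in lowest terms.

97/28

u₁ = (3 + 12/3)/2 = 7/2.
u₂ = (7/2 + 12/(7/2))/2 = 97/28.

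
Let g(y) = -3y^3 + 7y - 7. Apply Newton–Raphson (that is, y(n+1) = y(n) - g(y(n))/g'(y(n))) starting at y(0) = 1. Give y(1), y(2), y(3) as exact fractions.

y(1) = -1/2, y(2) = 31/19, y(3) = 130733/116318

g'(y) = -9y^2 + 7.
g(1) = -3, g'(1) = -2, so y(1) = 1 - (-3)/(-2) = -1/2.
g(-1/2) = -81/8, g'(-1/2) = 19/4, so y(2) = (-1/2) - (-81/8)/(19/4) = 31/19.
g(31/19) = -59049/6859, g'(31/19) = -6122/361, so y(3) = (31/19) - (-59049/6859)/(-6122/361) = 130733/116318.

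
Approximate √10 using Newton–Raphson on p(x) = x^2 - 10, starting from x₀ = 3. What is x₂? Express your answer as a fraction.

721/228

p'(x) = 2x.
p(3) = -1, p'(3) = 6, so x₁ = 3 - (-1)/6 = 19/6.
p(19/6) = 1/36, p'(19/6) = 19/3, so x₂ = (19/6) - (1/36)/(19/3) = 721/228.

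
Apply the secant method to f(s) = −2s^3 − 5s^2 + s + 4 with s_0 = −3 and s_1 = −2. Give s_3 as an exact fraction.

f(−3) = 10, f(−2) = −2. s_2 = (−2) − (−2)·((−2) − (−3))/((−2) − 10) = −13/6.
f(−2) = −2, f(−13/6) = −35/27. s_3 = (−13/6) − (−35/27)·((−13/6) − (−2))/((−35/27) − (−2)) = −47/19.

−47/19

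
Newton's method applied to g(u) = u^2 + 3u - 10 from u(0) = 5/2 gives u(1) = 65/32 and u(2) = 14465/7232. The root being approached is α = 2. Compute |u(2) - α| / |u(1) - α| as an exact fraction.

u(1) - α = 65/32 - 2 = 1/32, so |u(1) - α| = 1/32.
u(2) - α = 14465/7232 - 2 = 1/7232, so |u(2) - α| = 1/7232.
Ratio = (1/7232) / (1/32) = 1/226.

1/226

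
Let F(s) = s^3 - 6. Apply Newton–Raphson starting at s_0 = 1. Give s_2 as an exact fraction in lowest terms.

F'(s) = 3s^2.
F(1) = -5, F'(1) = 3, so s_1 = 1 - (-5)/3 = 8/3.
F(8/3) = 350/27, F'(8/3) = 64/3, so s_2 = (8/3) - (350/27)/(64/3) = 593/288.

593/288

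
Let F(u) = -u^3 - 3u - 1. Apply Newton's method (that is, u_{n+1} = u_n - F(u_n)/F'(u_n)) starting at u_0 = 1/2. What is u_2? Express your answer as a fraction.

F'(u) = -3u^2 - 3.
F(1/2) = -21/8, F'(1/2) = -15/4, so u_1 = (1/2) - (-21/8)/(-15/4) = -1/5.
F(-1/5) = -49/125, F'(-1/5) = -78/25, so u_2 = (-1/5) - (-49/125)/(-78/25) = -127/390.

-127/390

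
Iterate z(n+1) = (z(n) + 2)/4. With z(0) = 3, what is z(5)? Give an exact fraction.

685/1024

z(1) = (3 + 2)/4 = 5/4.
z(2) = ((5/4) + 2)/4 = 13/16.
z(3) = ((13/16) + 2)/4 = 45/64.
z(4) = ((45/64) + 2)/4 = 173/256.
z(5) = ((173/256) + 2)/4 = 685/1024.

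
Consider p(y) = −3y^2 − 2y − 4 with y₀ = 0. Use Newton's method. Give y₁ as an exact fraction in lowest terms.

p'(y) = −6y − 2.
p(0) = −4, p'(0) = −2, so y₁ = 0 − (−4)/(−2) = −2.

−2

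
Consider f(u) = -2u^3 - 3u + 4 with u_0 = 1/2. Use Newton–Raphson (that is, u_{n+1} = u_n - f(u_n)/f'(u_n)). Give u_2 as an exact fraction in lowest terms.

f'(u) = -6u^2 - 3.
f(1/2) = 9/4, f'(1/2) = -9/2, so u_1 = (1/2) - (9/4)/(-9/2) = 1.
f(1) = -1, f'(1) = -9, so u_2 = 1 - (-1)/(-9) = 8/9.

8/9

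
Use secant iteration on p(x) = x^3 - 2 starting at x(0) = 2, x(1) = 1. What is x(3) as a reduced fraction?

218/169

p(2) = 6, p(1) = -1. x(2) = 1 - (-1)·(1 - 2)/((-1) - 6) = 8/7.
p(1) = -1, p(8/7) = -174/343. x(3) = (8/7) - (-174/343)·((8/7) - 1)/((-174/343) - (-1)) = 218/169.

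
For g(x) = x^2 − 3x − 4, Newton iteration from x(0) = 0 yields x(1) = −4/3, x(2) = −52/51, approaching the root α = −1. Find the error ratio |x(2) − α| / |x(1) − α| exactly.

1/17

x(1) − α = −4/3 − (−1) = −4/3 + 1 = −1/3, so |x(1) − α| = 1/3.
x(2) − α = −52/51 − (−1) = −52/51 + 1 = −1/51, so |x(2) − α| = 1/51.
Ratio = (1/51) / (1/3) = 1/17.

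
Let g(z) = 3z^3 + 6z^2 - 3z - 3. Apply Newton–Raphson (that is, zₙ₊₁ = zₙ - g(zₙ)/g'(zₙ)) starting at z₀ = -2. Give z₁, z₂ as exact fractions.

z₁ = -7/3, z₂ = -365/162

g'(z) = 9z^2 + 12z - 3.
g(-2) = 3, g'(-2) = 9, so z₁ = (-2) - 3/9 = -7/3.
g(-7/3) = -13/9, g'(-7/3) = 18, so z₂ = (-7/3) - (-13/9)/18 = -365/162.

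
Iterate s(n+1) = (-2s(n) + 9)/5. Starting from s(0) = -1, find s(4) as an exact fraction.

s(1) = (-2·(-1) + 9)/5 = 11/5.
s(2) = (-2·(11/5) + 9)/5 = 23/25.
s(3) = (-2·(23/25) + 9)/5 = 179/125.
s(4) = (-2·(179/125) + 9)/5 = 767/625.

767/625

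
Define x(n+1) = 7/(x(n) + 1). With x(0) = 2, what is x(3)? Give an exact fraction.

70/31

x(1) = 7/(2 + 1) = 7/3.
x(2) = 7/(7/3 + 1) = 21/10.
x(3) = 7/(21/10 + 1) = 70/31.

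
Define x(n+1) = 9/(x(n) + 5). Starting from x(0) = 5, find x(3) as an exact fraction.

x(1) = 9/(5 + 5) = 9/10.
x(2) = 9/(9/10 + 5) = 90/59.
x(3) = 9/(90/59 + 5) = 531/385.

531/385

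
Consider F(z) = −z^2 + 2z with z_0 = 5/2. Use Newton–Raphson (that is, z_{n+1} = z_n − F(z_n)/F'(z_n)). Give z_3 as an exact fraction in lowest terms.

390625/195312

F'(z) = −2z + 2.
F(5/2) = −5/4, F'(5/2) = −3, so z_1 = (5/2) − (−5/4)/(−3) = 25/12.
F(25/12) = −25/144, F'(25/12) = −13/6, so z_2 = (25/12) − (−25/144)/(−13/6) = 625/312.
F(625/312) = −625/97344, F'(625/312) = −313/156, so z_3 = (625/312) − (−625/97344)/(−313/156) = 390625/195312.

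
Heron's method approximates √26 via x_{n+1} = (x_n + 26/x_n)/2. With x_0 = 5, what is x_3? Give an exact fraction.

x_1 = (5 + 26/5)/2 = 51/10.
x_2 = (51/10 + 26/(51/10))/2 = 5201/1020.
x_3 = (5201/1020 + 26/(5201/1020))/2 = 54100801/10610040.

54100801/10610040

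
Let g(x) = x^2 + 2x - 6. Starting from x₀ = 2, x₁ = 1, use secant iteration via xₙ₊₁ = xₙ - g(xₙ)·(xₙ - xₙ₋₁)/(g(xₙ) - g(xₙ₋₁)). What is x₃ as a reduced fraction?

38/23

g(2) = 2, g(1) = -3. x₂ = 1 - (-3)·(1 - 2)/((-3) - 2) = 8/5.
g(1) = -3, g(8/5) = -6/25. x₃ = (8/5) - (-6/25)·((8/5) - 1)/((-6/25) - (-3)) = 38/23.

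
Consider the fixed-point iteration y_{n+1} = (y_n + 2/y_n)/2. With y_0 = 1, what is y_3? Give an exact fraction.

577/408

y_1 = (1 + 2/1)/2 = 3/2.
y_2 = (3/2 + 2/(3/2))/2 = 17/12.
y_3 = (17/12 + 2/(17/12))/2 = 577/408.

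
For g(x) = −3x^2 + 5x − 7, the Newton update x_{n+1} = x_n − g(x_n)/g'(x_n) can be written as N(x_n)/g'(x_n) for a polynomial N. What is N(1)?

g'(x) = −6x + 5.
N(x) = x·g'(x) − g(x) = x·(−6x + 5) − (−3x^2 + 5x − 7) = −3x^2 + 7.
N(1) = 4.

4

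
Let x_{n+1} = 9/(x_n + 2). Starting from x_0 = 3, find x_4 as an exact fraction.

x_1 = 9/(3 + 2) = 9/5.
x_2 = 9/(9/5 + 2) = 45/19.
x_3 = 9/(45/19 + 2) = 171/83.
x_4 = 9/(171/83 + 2) = 747/337.

747/337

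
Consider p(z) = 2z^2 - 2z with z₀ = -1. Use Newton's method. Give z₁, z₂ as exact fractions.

z₁ = -1/3, z₂ = -1/15

p'(z) = 4z - 2.
p(-1) = 4, p'(-1) = -6, so z₁ = (-1) - 4/(-6) = -1/3.
p(-1/3) = 8/9, p'(-1/3) = -10/3, so z₂ = (-1/3) - (8/9)/(-10/3) = -1/15.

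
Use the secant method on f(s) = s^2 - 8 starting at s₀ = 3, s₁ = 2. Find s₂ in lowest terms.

14/5

f(3) = 1, f(2) = -4. s₂ = 2 - (-4)·(2 - 3)/((-4) - 1) = 14/5.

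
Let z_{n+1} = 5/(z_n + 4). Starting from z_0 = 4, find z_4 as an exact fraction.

940/937

z_1 = 5/(4 + 4) = 5/8.
z_2 = 5/(5/8 + 4) = 40/37.
z_3 = 5/(40/37 + 4) = 185/188.
z_4 = 5/(185/188 + 4) = 940/937.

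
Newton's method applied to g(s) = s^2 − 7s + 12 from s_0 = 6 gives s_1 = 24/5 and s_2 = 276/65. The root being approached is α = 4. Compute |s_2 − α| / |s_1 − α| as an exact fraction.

s_1 − α = 24/5 − 4 = 4/5, so |s_1 − α| = 4/5.
s_2 − α = 276/65 − 4 = 16/65, so |s_2 − α| = 16/65.
Ratio = (16/65) / (4/5) = 4/13.

4/13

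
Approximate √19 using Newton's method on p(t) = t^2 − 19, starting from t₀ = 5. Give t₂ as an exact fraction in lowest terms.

p'(t) = 2t.
p(5) = 6, p'(5) = 10, so t₁ = 5 − 6/10 = 22/5.
p(22/5) = 9/25, p'(22/5) = 44/5, so t₂ = (22/5) − (9/25)/(44/5) = 959/220.

959/220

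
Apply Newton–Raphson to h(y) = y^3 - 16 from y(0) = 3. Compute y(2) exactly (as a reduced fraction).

250232/99225

h'(y) = 3y^2.
h(3) = 11, h'(3) = 27, so y(1) = 3 - 11/27 = 70/27.
h(70/27) = 28072/19683, h'(70/27) = 4900/243, so y(2) = (70/27) - (28072/19683)/(4900/243) = 250232/99225.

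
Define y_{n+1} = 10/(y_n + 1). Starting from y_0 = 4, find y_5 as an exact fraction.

y_1 = 10/(4 + 1) = 2.
y_2 = 10/(2 + 1) = 10/3.
y_3 = 10/(10/3 + 1) = 30/13.
y_4 = 10/(30/13 + 1) = 130/43.
y_5 = 10/(130/43 + 1) = 430/173.

430/173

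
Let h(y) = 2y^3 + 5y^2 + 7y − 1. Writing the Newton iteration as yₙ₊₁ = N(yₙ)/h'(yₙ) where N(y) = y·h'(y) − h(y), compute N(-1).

h'(y) = 6y^2 + 10y + 7.
N(y) = y·h'(y) − h(y) = y·(6y^2 + 10y + 7) − (2y^3 + 5y^2 + 7y − 1) = 4y^3 + 5y^2 + 1.
N(-1) = 2.

2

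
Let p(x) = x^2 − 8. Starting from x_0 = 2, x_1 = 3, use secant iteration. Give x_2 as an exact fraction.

p(2) = −4, p(3) = 1. x_2 = 3 − 1·(3 − 2)/(1 − (−4)) = 14/5.

14/5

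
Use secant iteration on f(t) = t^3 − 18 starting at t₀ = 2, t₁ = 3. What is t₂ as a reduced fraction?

f(2) = −10, f(3) = 9. t₂ = 3 − 9·(3 − 2)/(9 − (−10)) = 48/19.

48/19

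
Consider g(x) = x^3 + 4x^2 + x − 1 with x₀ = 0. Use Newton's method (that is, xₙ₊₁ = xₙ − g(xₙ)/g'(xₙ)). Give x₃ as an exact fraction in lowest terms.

g'(x) = 3x^2 + 8x + 1.
g(0) = −1, g'(0) = 1, so x₁ = 0 − (−1)/1 = 1.
g(1) = 5, g'(1) = 12, so x₂ = 1 − 5/12 = 7/12.
g(7/12) = 1975/1728, g'(7/12) = 107/16, so x₃ = (7/12) − (1975/1728)/(107/16) = 2383/5778.

2383/5778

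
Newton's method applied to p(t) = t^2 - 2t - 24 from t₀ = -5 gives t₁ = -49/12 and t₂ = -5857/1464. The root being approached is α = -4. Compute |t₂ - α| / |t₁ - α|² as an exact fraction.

t₁ - α = -49/12 - (-4) = -49/12 + 4 = -1/12, so |t₁ - α| = 1/12.
t₂ - α = -5857/1464 - (-4) = -5857/1464 + 4 = -1/1464, so |t₂ - α| = 1/1464.
|t₁ - α|² = 1/144.
Ratio = (1/1464) / (1/144) = 6/61.

6/61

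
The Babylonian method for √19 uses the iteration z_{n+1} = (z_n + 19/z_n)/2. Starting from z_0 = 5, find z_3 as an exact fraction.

z_1 = (5 + 19/5)/2 = 22/5.
z_2 = (22/5 + 19/(22/5))/2 = 959/220.
z_3 = (959/220 + 19/(959/220))/2 = 1839281/421960.

1839281/421960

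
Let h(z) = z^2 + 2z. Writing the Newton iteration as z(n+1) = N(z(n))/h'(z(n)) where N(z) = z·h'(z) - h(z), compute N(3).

9

h'(z) = 2z + 2.
N(z) = z·h'(z) - h(z) = z·(2z + 2) - (z^2 + 2z) = z^2.
N(3) = 9.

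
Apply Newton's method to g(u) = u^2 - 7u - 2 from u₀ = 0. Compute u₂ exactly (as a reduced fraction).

-102/371

g'(u) = 2u - 7.
g(0) = -2, g'(0) = -7, so u₁ = 0 - (-2)/(-7) = -2/7.
g(-2/7) = 4/49, g'(-2/7) = -53/7, so u₂ = (-2/7) - (4/49)/(-53/7) = -102/371.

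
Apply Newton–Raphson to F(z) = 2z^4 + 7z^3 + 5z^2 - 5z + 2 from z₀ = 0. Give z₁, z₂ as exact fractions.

z₁ = 2/5, z₂ = -94/1795

F'(z) = 8z^3 + 21z^2 + 10z - 5.
F(0) = 2, F'(0) = -5, so z₁ = 0 - 2/(-5) = 2/5.
F(2/5) = 812/625, F'(2/5) = 359/125, so z₂ = (2/5) - (812/625)/(359/125) = -94/1795.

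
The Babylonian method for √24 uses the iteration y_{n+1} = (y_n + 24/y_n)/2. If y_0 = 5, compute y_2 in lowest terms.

4801/980

y_1 = (5 + 24/5)/2 = 49/10.
y_2 = (49/10 + 24/(49/10))/2 = 4801/980.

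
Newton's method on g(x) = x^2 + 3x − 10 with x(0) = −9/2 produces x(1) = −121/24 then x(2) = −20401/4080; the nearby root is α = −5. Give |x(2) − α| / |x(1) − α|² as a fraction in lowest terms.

x(1) − α = −121/24 − (−5) = −121/24 + 5 = −1/24, so |x(1) − α| = 1/24.
x(2) − α = −20401/4080 − (−5) = −20401/4080 + 5 = −1/4080, so |x(2) − α| = 1/4080.
|x(1) − α|² = 1/576.
Ratio = (1/4080) / (1/576) = 12/85.

12/85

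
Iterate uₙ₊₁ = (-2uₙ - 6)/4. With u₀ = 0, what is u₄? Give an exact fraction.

u₁ = (-2·0 - 6)/4 = -3/2.
u₂ = (-2·(-3/2) - 6)/4 = -3/4.
u₃ = (-2·(-3/4) - 6)/4 = -9/8.
u₄ = (-2·(-9/8) - 6)/4 = -15/16.

-15/16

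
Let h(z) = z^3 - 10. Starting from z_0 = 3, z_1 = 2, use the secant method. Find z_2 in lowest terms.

h(3) = 17, h(2) = -2. z_2 = 2 - (-2)·(2 - 3)/((-2) - 17) = 40/19.

40/19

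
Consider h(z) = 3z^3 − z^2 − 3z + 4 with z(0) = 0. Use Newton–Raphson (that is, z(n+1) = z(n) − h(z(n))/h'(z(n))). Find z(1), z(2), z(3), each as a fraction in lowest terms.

h'(z) = 9z^2 − 2z − 3.
h(0) = 4, h'(0) = −3, so z(1) = 0 − 4/(−3) = 4/3.
h(4/3) = 16/3, h'(4/3) = 31/3, so z(2) = (4/3) − (16/3)/(31/3) = 76/93.
h(76/93) = 75008/29791, h'(76/93) = 3967/2883, so z(3) = (76/93) − (75008/29791)/(3967/2883) = −373580/368931.

z(1) = 4/3, z(2) = 76/93, z(3) = −373580/368931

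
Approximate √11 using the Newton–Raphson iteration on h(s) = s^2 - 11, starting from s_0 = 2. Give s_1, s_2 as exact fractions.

h'(s) = 2s.
h(2) = -7, h'(2) = 4, so s_1 = 2 - (-7)/4 = 15/4.
h(15/4) = 49/16, h'(15/4) = 15/2, so s_2 = (15/4) - (49/16)/(15/2) = 401/120.

s_1 = 15/4, s_2 = 401/120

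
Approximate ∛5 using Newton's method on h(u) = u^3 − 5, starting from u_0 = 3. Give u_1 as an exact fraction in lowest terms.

59/27

h'(u) = 3u^2.
h(3) = 22, h'(3) = 27, so u_1 = 3 − 22/27 = 59/27.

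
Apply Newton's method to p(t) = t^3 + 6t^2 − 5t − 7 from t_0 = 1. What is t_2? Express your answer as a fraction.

p'(t) = 3t^2 + 12t − 5.
p(1) = −5, p'(1) = 10, so t_1 = 1 − (−5)/10 = 3/2.
p(3/2) = 19/8, p'(3/2) = 79/4, so t_2 = (3/2) − (19/8)/(79/4) = 109/79.

109/79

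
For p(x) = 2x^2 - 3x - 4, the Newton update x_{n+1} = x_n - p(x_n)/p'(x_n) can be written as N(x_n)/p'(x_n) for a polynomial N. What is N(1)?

p'(x) = 4x - 3.
N(x) = x·p'(x) - p(x) = x·(4x - 3) - (2x^2 - 3x - 4) = 2x^2 + 4.
N(1) = 6.

6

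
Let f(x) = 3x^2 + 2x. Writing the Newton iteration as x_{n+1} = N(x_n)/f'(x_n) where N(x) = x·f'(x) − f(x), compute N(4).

48

f'(x) = 6x + 2.
N(x) = x·f'(x) − f(x) = x·(6x + 2) − (3x^2 + 2x) = 3x^2.
N(4) = 48.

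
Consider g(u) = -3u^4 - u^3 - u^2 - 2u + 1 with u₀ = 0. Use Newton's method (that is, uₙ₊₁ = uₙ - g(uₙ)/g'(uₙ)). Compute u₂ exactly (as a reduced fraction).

11/28

g'(u) = -12u^3 - 3u^2 - 2u - 2.
g(0) = 1, g'(0) = -2, so u₁ = 0 - 1/(-2) = 1/2.
g(1/2) = -9/16, g'(1/2) = -21/4, so u₂ = (1/2) - (-9/16)/(-21/4) = 11/28.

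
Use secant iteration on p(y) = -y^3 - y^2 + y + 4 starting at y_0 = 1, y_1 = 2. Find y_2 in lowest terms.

p(1) = 3, p(2) = -6. y_2 = 2 - (-6)·(2 - 1)/((-6) - 3) = 4/3.

4/3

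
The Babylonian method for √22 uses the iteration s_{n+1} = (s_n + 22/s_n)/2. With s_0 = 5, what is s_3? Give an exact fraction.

38878481/8288920

s_1 = (5 + 22/5)/2 = 47/10.
s_2 = (47/10 + 22/(47/10))/2 = 4409/940.
s_3 = (4409/940 + 22/(4409/940))/2 = 38878481/8288920.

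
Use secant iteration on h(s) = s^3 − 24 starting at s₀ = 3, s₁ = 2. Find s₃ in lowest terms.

4650/1603

h(3) = 3, h(2) = −16. s₂ = 2 − (−16)·(2 − 3)/((−16) − 3) = 54/19.
h(2) = −16, h(54/19) = −7152/6859. s₃ = (54/19) − (−7152/6859)·((54/19) − 2)/((−7152/6859) − (−16)) = 4650/1603.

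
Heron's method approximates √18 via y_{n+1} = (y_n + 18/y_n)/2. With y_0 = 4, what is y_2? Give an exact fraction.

577/136

y_1 = (4 + 18/4)/2 = 17/4.
y_2 = (17/4 + 18/(17/4))/2 = 577/136.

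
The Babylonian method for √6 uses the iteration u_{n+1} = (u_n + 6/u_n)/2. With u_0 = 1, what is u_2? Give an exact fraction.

73/28

u_1 = (1 + 6/1)/2 = 7/2.
u_2 = (7/2 + 6/(7/2))/2 = 73/28.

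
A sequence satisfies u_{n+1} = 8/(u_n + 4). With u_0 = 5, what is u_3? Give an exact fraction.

44/31

u_1 = 8/(5 + 4) = 8/9.
u_2 = 8/(8/9 + 4) = 18/11.
u_3 = 8/(18/11 + 4) = 44/31.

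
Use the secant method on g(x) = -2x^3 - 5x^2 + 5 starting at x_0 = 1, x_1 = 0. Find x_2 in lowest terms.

5/7

g(1) = -2, g(0) = 5. x_2 = 0 - 5·(0 - 1)/(5 - (-2)) = 5/7.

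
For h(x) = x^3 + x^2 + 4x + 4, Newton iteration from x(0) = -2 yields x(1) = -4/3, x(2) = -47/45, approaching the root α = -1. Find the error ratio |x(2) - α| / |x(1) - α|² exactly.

x(1) - α = -4/3 - (-1) = -4/3 + 1 = -1/3, so |x(1) - α| = 1/3.
x(2) - α = -47/45 - (-1) = -47/45 + 1 = -2/45, so |x(2) - α| = 2/45.
|x(1) - α|² = 1/9.
Ratio = (2/45) / (1/9) = 2/5.

2/5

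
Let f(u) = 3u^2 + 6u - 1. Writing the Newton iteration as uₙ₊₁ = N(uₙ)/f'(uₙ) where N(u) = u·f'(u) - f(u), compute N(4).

49

f'(u) = 6u + 6.
N(u) = u·f'(u) - f(u) = u·(6u + 6) - (3u^2 + 6u - 1) = 3u^2 + 1.
N(4) = 49.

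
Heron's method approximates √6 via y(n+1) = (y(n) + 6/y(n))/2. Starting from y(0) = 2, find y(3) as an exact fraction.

y(1) = (2 + 6/2)/2 = 5/2.
y(2) = (5/2 + 6/(5/2))/2 = 49/20.
y(3) = (49/20 + 6/(49/20))/2 = 4801/1960.

4801/1960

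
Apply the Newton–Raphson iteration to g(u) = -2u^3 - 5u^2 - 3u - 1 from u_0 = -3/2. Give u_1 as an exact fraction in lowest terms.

g'(u) = -6u^2 - 10u - 3.
g(-3/2) = -1, g'(-3/2) = -3/2, so u_1 = (-3/2) - (-1)/(-3/2) = -13/6.

-13/6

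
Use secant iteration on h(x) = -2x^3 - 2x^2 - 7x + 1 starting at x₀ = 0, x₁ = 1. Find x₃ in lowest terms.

167/1377

h(0) = 1, h(1) = -10. x₂ = 1 - (-10)·(1 - 0)/((-10) - 1) = 1/11.
h(1) = -10, h(1/11) = 460/1331. x₃ = (1/11) - (460/1331)·((1/11) - 1)/((460/1331) - (-10)) = 167/1377.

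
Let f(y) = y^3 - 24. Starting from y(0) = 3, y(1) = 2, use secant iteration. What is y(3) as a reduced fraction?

4650/1603

f(3) = 3, f(2) = -16. y(2) = 2 - (-16)·(2 - 3)/((-16) - 3) = 54/19.
f(2) = -16, f(54/19) = -7152/6859. y(3) = (54/19) - (-7152/6859)·((54/19) - 2)/((-7152/6859) - (-16)) = 4650/1603.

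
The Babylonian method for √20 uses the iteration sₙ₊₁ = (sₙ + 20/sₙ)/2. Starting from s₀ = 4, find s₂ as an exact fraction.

s₁ = (4 + 20/4)/2 = 9/2.
s₂ = (9/2 + 20/(9/2))/2 = 161/36.

161/36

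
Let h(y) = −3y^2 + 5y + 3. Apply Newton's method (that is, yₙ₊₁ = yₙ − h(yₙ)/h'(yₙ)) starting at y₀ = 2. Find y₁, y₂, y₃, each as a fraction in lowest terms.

h'(y) = −6y + 5.
h(2) = 1, h'(2) = −7, so y₁ = 2 − 1/(−7) = 15/7.
h(15/7) = −3/49, h'(15/7) = −55/7, so y₂ = (15/7) − (−3/49)/(−55/7) = 822/385.
h(822/385) = −27/148225, h'(822/385) = −3007/385, so y₃ = (822/385) − (−27/148225)/(−3007/385) = 2471727/1157695.

y₁ = 15/7, y₂ = 822/385, y₃ = 2471727/1157695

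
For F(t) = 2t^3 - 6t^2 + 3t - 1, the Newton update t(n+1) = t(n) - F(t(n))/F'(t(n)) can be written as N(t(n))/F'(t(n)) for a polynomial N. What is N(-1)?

F'(t) = 6t^2 - 12t + 3.
N(t) = t·F'(t) - F(t) = t·(6t^2 - 12t + 3) - (2t^3 - 6t^2 + 3t - 1) = 4t^3 - 6t^2 + 1.
N(-1) = -9.

-9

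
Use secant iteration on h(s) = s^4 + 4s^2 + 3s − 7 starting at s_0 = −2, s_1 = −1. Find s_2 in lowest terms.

−29/24

h(−2) = 19, h(−1) = −5. s_2 = (−1) − (−5)·((−1) − (−2))/((−5) − 19) = −29/24.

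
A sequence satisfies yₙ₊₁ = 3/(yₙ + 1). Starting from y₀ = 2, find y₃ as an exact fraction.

6/5

y₁ = 3/(2 + 1) = 1.
y₂ = 3/(1 + 1) = 3/2.
y₃ = 3/(3/2 + 1) = 6/5.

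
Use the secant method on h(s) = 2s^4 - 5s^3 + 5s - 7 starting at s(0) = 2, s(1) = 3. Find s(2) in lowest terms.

17/8

h(2) = -5, h(3) = 35. s(2) = 3 - 35·(3 - 2)/(35 - (-5)) = 17/8.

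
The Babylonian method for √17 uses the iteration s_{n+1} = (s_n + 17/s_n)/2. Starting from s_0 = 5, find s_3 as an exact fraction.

187457/45465

s_1 = (5 + 17/5)/2 = 21/5.
s_2 = (21/5 + 17/(21/5))/2 = 433/105.
s_3 = (433/105 + 17/(433/105))/2 = 187457/45465.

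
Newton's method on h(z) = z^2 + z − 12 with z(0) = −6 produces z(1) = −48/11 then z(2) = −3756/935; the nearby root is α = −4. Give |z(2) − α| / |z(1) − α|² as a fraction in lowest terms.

11/85

z(1) − α = −48/11 − (−4) = −48/11 + 4 = −4/11, so |z(1) − α| = 4/11.
z(2) − α = −3756/935 − (−4) = −3756/935 + 4 = −16/935, so |z(2) − α| = 16/935.
|z(1) − α|² = 16/121.
Ratio = (16/935) / (16/121) = 11/85.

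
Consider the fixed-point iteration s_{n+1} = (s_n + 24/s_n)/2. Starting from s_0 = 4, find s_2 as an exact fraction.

49/10

s_1 = (4 + 24/4)/2 = 5.
s_2 = (5 + 24/5)/2 = 49/10.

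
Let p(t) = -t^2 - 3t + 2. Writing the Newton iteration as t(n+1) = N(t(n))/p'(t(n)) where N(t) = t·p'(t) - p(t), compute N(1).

p'(t) = -2t - 3.
N(t) = t·p'(t) - p(t) = t·(-2t - 3) - (-t^2 - 3t + 2) = -t^2 - 2.
N(1) = -3.

-3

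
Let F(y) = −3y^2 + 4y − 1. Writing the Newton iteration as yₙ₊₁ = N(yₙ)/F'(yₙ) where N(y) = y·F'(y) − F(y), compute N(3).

−26

F'(y) = −6y + 4.
N(y) = y·F'(y) − F(y) = y·(−6y + 4) − (−3y^2 + 4y − 1) = −3y^2 + 1.
N(3) = −26.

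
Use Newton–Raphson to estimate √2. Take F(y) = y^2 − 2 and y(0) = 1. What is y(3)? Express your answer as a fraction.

F'(y) = 2y.
F(1) = −1, F'(1) = 2, so y(1) = 1 − (−1)/2 = 3/2.
F(3/2) = 1/4, F'(3/2) = 3, so y(2) = (3/2) − (1/4)/3 = 17/12.
F(17/12) = 1/144, F'(17/12) = 17/6, so y(3) = (17/12) − (1/144)/(17/6) = 577/408.

577/408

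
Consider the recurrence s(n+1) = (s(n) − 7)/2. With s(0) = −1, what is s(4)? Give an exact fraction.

s(1) = ((−1) − 7)/2 = −4.
s(2) = ((−4) − 7)/2 = −11/2.
s(3) = ((−11/2) − 7)/2 = −25/4.
s(4) = ((−25/4) − 7)/2 = −53/8.

−53/8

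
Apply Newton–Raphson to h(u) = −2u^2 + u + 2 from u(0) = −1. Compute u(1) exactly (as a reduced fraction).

h'(u) = −4u + 1.
h(−1) = −1, h'(−1) = 5, so u(1) = (−1) − (−1)/5 = −4/5.

−4/5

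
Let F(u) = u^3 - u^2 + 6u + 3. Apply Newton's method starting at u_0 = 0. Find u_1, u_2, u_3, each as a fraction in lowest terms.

u_1 = -1/2, u_2 = -14/31, u_3 = -100937/223882

F'(u) = 3u^2 - 2u + 6.
F(0) = 3, F'(0) = 6, so u_1 = 0 - 3/6 = -1/2.
F(-1/2) = -3/8, F'(-1/2) = 31/4, so u_2 = (-1/2) - (-3/8)/(31/4) = -14/31.
F(-14/31) = -171/29791, F'(-14/31) = 7222/961, so u_3 = (-14/31) - (-171/29791)/(7222/961) = -100937/223882.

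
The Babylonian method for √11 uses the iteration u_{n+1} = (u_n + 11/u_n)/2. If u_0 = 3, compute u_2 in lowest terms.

u_1 = (3 + 11/3)/2 = 10/3.
u_2 = (10/3 + 11/(10/3))/2 = 199/60.

199/60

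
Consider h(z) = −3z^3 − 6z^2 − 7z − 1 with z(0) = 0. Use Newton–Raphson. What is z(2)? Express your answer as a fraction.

−307/1876

h'(z) = −9z^2 − 12z − 7.
h(0) = −1, h'(0) = −7, so z(1) = 0 − (−1)/(−7) = −1/7.
h(−1/7) = −39/343, h'(−1/7) = −268/49, so z(2) = (−1/7) − (−39/343)/(−268/49) = −307/1876.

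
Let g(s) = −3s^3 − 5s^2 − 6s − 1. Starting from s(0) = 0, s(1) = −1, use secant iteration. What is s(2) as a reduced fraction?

g(0) = −1, g(−1) = 3. s(2) = (−1) − 3·((−1) − 0)/(3 − (−1)) = −1/4.

−1/4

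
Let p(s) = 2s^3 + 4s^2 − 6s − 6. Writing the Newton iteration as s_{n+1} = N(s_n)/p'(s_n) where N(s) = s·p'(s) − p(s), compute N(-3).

−66

p'(s) = 6s^2 + 8s − 6.
N(s) = s·p'(s) − p(s) = s·(6s^2 + 8s − 6) − (2s^3 + 4s^2 − 6s − 6) = 4s^3 + 4s^2 + 6.
N(-3) = −66.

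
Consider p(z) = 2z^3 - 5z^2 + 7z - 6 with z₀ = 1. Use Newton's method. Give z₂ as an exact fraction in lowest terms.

p'(z) = 6z^2 - 10z + 7.
p(1) = -2, p'(1) = 3, so z₁ = 1 - (-2)/3 = 5/3.
p(5/3) = 28/27, p'(5/3) = 7, so z₂ = (5/3) - (28/27)/7 = 41/27.

41/27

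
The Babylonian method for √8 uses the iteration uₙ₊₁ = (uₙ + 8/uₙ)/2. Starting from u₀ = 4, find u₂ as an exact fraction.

u₁ = (4 + 8/4)/2 = 3.
u₂ = (3 + 8/3)/2 = 17/6.

17/6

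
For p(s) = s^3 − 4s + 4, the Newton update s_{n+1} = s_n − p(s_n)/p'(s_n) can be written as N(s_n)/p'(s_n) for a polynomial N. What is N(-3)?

p'(s) = 3s^2 − 4.
N(s) = s·p'(s) − p(s) = s·(3s^2 − 4) − (s^3 − 4s + 4) = 2s^3 − 4.
N(-3) = −58.

−58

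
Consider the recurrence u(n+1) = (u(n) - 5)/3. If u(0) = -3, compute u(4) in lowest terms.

u(1) = ((-3) - 5)/3 = -8/3.
u(2) = ((-8/3) - 5)/3 = -23/9.
u(3) = ((-23/9) - 5)/3 = -68/27.
u(4) = ((-68/27) - 5)/3 = -203/81.

-203/81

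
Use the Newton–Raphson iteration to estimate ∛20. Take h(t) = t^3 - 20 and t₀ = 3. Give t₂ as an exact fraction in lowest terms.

301027/110889

h'(t) = 3t^2.
h(3) = 7, h'(3) = 27, so t₁ = 3 - 7/27 = 74/27.
h(74/27) = 11564/19683, h'(74/27) = 5476/243, so t₂ = (74/27) - (11564/19683)/(5476/243) = 301027/110889.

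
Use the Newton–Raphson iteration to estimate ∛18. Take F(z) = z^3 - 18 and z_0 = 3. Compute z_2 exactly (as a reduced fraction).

755/288

F'(z) = 3z^2.
F(3) = 9, F'(3) = 27, so z_1 = 3 - 9/27 = 8/3.
F(8/3) = 26/27, F'(8/3) = 64/3, so z_2 = (8/3) - (26/27)/(64/3) = 755/288.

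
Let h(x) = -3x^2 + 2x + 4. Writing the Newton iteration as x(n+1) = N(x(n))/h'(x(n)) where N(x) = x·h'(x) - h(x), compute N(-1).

h'(x) = -6x + 2.
N(x) = x·h'(x) - h(x) = x·(-6x + 2) - (-3x^2 + 2x + 4) = -3x^2 - 4.
N(-1) = -7.

-7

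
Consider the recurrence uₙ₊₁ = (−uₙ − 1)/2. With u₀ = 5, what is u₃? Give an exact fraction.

−1

u₁ = (−5 − 1)/2 = −3.
u₂ = (−(−3) − 1)/2 = 1.
u₃ = (−1 − 1)/2 = −1.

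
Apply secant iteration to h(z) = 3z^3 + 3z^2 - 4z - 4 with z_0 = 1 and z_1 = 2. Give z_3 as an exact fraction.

641/574

h(1) = -2, h(2) = 24. z_2 = 2 - 24·(2 - 1)/(24 - (-2)) = 14/13.
h(2) = 24, h(14/13) = -2376/2197. z_3 = (14/13) - (-2376/2197)·((14/13) - 2)/((-2376/2197) - 24) = 641/574.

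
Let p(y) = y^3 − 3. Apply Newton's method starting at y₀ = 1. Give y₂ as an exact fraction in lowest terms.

331/225

p'(y) = 3y^2.
p(1) = −2, p'(1) = 3, so y₁ = 1 − (−2)/3 = 5/3.
p(5/3) = 44/27, p'(5/3) = 25/3, so y₂ = (5/3) − (44/27)/(25/3) = 331/225.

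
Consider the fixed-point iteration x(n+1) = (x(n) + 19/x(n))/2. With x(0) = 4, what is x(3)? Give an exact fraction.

x(1) = (4 + 19/4)/2 = 35/8.
x(2) = (35/8 + 19/(35/8))/2 = 2441/560.
x(3) = (2441/560 + 19/(2441/560))/2 = 11916881/2733920.

11916881/2733920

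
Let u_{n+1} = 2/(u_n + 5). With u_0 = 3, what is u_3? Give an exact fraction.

42/113

u_1 = 2/(3 + 5) = 1/4.
u_2 = 2/(1/4 + 5) = 8/21.
u_3 = 2/(8/21 + 5) = 42/113.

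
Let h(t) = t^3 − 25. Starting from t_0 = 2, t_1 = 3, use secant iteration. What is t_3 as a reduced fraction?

27505/9409

h(2) = −17, h(3) = 2. t_2 = 3 − 2·(3 − 2)/(2 − (−17)) = 55/19.
h(3) = 2, h(55/19) = −5100/6859. t_3 = (55/19) − (−5100/6859)·((55/19) − 3)/((−5100/6859) − 2) = 27505/9409.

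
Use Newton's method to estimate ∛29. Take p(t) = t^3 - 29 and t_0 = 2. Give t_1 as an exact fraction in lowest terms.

15/4

p'(t) = 3t^2.
p(2) = -21, p'(2) = 12, so t_1 = 2 - (-21)/12 = 15/4.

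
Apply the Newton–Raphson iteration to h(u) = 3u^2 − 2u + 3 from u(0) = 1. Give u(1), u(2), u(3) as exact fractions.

u(1) = 0, u(2) = 3/2, u(3) = 15/28

h'(u) = 6u − 2.
h(1) = 4, h'(1) = 4, so u(1) = 1 − 4/4 = 0.
h(0) = 3, h'(0) = −2, so u(2) = 0 − 3/(−2) = 3/2.
h(3/2) = 27/4, h'(3/2) = 7, so u(3) = (3/2) − (27/4)/7 = 15/28.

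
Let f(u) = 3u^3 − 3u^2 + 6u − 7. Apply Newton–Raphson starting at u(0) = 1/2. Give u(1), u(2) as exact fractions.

f'(u) = 9u^2 − 6u + 6.
f(1/2) = −35/8, f'(1/2) = 21/4, so u(1) = (1/2) − (−35/8)/(21/4) = 4/3.
f(4/3) = 25/9, f'(4/3) = 14, so u(2) = (4/3) − (25/9)/14 = 143/126.

u(1) = 4/3, u(2) = 143/126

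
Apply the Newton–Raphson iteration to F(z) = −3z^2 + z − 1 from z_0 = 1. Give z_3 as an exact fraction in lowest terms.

718/3955

F'(z) = −6z + 1.
F(1) = −3, F'(1) = −5, so z_1 = 1 − (−3)/(−5) = 2/5.
F(2/5) = −27/25, F'(2/5) = −7/5, so z_2 = (2/5) − (−27/25)/(−7/5) = −13/35.
F(−13/35) = −2187/1225, F'(−13/35) = 113/35, so z_3 = (−13/35) − (−2187/1225)/(113/35) = 718/3955.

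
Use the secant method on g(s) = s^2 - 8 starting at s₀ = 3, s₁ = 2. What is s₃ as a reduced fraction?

17/6

g(3) = 1, g(2) = -4. s₂ = 2 - (-4)·(2 - 3)/((-4) - 1) = 14/5.
g(2) = -4, g(14/5) = -4/25. s₃ = (14/5) - (-4/25)·((14/5) - 2)/((-4/25) - (-4)) = 17/6.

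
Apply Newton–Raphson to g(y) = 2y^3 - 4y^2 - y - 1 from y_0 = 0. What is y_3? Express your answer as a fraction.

-1723/11089

g'(y) = 6y^2 - 8y - 1.
g(0) = -1, g'(0) = -1, so y_1 = 0 - (-1)/(-1) = -1.
g(-1) = -6, g'(-1) = 13, so y_2 = (-1) - (-6)/13 = -7/13.
g(-7/13) = -4248/2197, g'(-7/13) = 853/169, so y_3 = (-7/13) - (-4248/2197)/(853/169) = -1723/11089.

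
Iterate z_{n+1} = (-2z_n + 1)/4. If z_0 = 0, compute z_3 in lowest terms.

z_1 = (-2·0 + 1)/4 = 1/4.
z_2 = (-2·(1/4) + 1)/4 = 1/8.
z_3 = (-2·(1/8) + 1)/4 = 3/16.

3/16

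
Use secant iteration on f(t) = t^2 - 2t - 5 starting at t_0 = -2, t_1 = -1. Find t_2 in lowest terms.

-7/5

f(-2) = 3, f(-1) = -2. t_2 = (-1) - (-2)·((-1) - (-2))/((-2) - 3) = -7/5.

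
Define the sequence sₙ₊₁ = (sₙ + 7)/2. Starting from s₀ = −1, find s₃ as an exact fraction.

6

s₁ = ((−1) + 7)/2 = 3.
s₂ = (3 + 7)/2 = 5.
s₃ = (5 + 7)/2 = 6.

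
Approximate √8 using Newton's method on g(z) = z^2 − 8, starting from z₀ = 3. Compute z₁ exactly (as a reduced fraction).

g'(z) = 2z.
g(3) = 1, g'(3) = 6, so z₁ = 3 − 1/6 = 17/6.

17/6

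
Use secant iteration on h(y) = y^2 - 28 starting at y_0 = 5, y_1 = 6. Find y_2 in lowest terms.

h(5) = -3, h(6) = 8. y_2 = 6 - 8·(6 - 5)/(8 - (-3)) = 58/11.

58/11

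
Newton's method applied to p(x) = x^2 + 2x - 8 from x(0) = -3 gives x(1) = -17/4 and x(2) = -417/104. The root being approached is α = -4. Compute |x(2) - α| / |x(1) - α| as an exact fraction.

x(1) - α = -17/4 - (-4) = -17/4 + 4 = -1/4, so |x(1) - α| = 1/4.
x(2) - α = -417/104 - (-4) = -417/104 + 4 = -1/104, so |x(2) - α| = 1/104.
Ratio = (1/104) / (1/4) = 1/26.

1/26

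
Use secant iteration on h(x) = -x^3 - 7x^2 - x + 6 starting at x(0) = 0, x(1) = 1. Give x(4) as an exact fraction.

1671130/2046781

h(0) = 6, h(1) = -3. x(2) = 1 - (-3)·(1 - 0)/((-3) - 6) = 2/3.
h(1) = -3, h(2/3) = 52/27. x(3) = (2/3) - (52/27)·((2/3) - 1)/((52/27) - (-3)) = 106/133.
h(2/3) = 52/27, h(106/133) = 589056/2352637. x(4) = (106/133) - (589056/2352637)·((106/133) - (2/3))/((589056/2352637) - (52/27)) = 1671130/2046781.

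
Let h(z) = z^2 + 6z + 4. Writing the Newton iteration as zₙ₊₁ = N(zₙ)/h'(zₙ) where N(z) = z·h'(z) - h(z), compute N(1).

h'(z) = 2z + 6.
N(z) = z·h'(z) - h(z) = z·(2z + 6) - (z^2 + 6z + 4) = z^2 - 4.
N(1) = -3.

-3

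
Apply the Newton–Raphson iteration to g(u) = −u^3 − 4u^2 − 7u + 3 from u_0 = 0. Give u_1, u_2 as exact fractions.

u_1 = 3/7, u_2 = 1335/3766

g'(u) = −3u^2 − 8u − 7.
g(0) = 3, g'(0) = −7, so u_1 = 0 − 3/(−7) = 3/7.
g(3/7) = −279/343, g'(3/7) = −538/49, so u_2 = (3/7) − (−279/343)/(−538/49) = 1335/3766.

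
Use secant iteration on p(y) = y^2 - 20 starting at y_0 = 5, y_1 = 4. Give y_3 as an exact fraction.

85/19

p(5) = 5, p(4) = -4. y_2 = 4 - (-4)·(4 - 5)/((-4) - 5) = 40/9.
p(4) = -4, p(40/9) = -20/81. y_3 = (40/9) - (-20/81)·((40/9) - 4)/((-20/81) - (-4)) = 85/19.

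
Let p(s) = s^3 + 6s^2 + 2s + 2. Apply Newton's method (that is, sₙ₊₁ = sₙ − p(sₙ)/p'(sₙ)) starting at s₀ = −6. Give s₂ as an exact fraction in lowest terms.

p'(s) = 3s^2 + 12s + 2.
p(−6) = −10, p'(−6) = 38, so s₁ = (−6) − (−10)/38 = −109/19.
p(−109/19) = −5575/6859, p'(−109/19) = 11513/361, so s₂ = (−109/19) − (−5575/6859)/(11513/361) = −1249342/218747.

−1249342/218747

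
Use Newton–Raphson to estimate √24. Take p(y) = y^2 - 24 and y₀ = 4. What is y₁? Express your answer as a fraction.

5

p'(y) = 2y.
p(4) = -8, p'(4) = 8, so y₁ = 4 - (-8)/8 = 5.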